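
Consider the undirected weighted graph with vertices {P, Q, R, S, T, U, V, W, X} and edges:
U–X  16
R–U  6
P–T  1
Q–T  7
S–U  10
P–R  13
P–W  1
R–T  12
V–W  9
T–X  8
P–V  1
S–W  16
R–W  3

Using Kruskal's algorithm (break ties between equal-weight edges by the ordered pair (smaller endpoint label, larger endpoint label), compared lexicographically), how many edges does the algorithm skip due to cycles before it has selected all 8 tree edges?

Sort edges by weight, then run Kruskal:
P–T (1): add — endpoints in different components.
P–V (1): add — endpoints in different components.
P–W (1): add — endpoints in different components.
R–W (3): add — endpoints in different components.
R–U (6): add — endpoints in different components.
Q–T (7): add — endpoints in different components.
T–X (8): add — endpoints in different components.
V–W (9): skip — V and W already connected.
S–U (10): add — endpoints in different components.
Edges rejected before the tree was complete: 1.

1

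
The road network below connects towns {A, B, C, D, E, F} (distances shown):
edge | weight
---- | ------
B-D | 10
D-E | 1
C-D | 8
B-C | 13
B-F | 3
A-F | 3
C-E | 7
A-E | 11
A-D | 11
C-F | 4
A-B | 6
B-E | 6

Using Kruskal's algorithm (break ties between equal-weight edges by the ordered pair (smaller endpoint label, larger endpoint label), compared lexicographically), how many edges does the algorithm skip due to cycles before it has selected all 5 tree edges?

Kruskal's algorithm — process edges by increasing weight (ties by edge label):
D-E (1): add — endpoints in different components.
A-F (3): add — endpoints in different components.
B-F (3): add — endpoints in different components.
C-F (4): add — endpoints in different components.
A-B (6): skip — A and B already connected.
B-E (6): add — endpoints in different components.
Edges rejected before the tree was complete: 1.

1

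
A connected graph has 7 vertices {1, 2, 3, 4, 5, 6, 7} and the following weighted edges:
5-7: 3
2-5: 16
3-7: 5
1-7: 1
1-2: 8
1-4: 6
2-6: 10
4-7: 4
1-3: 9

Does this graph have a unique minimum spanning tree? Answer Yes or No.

Kruskal: consider edges lightest-first.
1-7 (1): add — endpoints in different components.
5-7 (3): add — endpoints in different components.
4-7 (4): add — endpoints in different components.
3-7 (5): add — endpoints in different components.
1-4 (6): skip — 1 and 4 already connected.
1-2 (8): add — endpoints in different components.
1-3 (9): skip — 1 and 3 already connected.
2-6 (10): add — endpoints in different components.
Every non-tree edge has weight strictly greater than the heaviest edge on the tree path between its endpoints, so the MST is unique.

Yes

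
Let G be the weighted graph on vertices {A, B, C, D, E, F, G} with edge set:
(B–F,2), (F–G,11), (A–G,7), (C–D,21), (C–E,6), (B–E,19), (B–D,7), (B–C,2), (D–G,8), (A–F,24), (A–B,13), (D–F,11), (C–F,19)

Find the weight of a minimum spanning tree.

Grow the tree from B using Prim:
Step 1: frontier [B–C 2, B–F 2, B–D 7, A–B 13, B–E 19] → take B–C (2); add C.
Step 2: frontier [B–F 2, B–D 7, A–B 13, B–E 19, C–E 6, C–F 19, C–D 21] → take B–F (2); add F.
Step 3: frontier [B–D 7, A–B 13, B–E 19, C–E 6, C–D 21, D–F 11, F–G 11, A–F 24] → take C–E (6); add E.
Step 4: frontier [B–D 7, A–B 13, C–D 21, D–F 11, F–G 11, A–F 24] → take B–D (7); add D.
Step 5: frontier [A–B 13, D–G 8, F–G 11, A–F 24] → take D–G (8); add G.
Step 6: frontier [A–B 13, A–F 24, A–G 7] → take A–G (7); add A.
MST edges: B–C, B–F, C–E, B–D, D–G, A–G; total weight 2+2+6+7+8+7 = 32.

32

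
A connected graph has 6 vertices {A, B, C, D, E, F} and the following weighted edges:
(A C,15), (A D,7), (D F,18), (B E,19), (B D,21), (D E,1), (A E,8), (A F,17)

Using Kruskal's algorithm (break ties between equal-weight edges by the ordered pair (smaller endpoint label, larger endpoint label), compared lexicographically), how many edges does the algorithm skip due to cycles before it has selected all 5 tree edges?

2

Kruskal: consider edges lightest-first.
D E (1): add. Components now {A} {B} {C} {D,E} {F}
A D (7): add. Components now {A,D,E} {B} {C} {F}
A E (8): skip — A and E already connected.
A C (15): add. Components now {A,C,D,E} {B} {F}
A F (17): add. Components now {A,C,D,E,F} {B}
D F (18): skip — D and F already connected.
B E (19): add. Components now {A,B,C,D,E,F}
Edges rejected before the tree was complete: 2.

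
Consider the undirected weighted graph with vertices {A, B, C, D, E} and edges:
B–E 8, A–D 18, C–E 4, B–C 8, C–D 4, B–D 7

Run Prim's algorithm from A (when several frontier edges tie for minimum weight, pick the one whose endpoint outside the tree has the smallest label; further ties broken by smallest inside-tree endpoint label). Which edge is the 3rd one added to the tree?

C-E

Grow the tree from A using Prim:
Step 1: frontier [A–D 18] → take A–D (18); add D.
Step 2: frontier [C–D 4, B–D 7] → take C–D (4); add C.
Step 3: frontier [C–E 4, B–C 8, B–D 7] → take C–E (4); add E.
Step 4: frontier [B–C 8, B–D 7, B–E 8] → take B–D (7); add B.
The 3rd edge added is C–E.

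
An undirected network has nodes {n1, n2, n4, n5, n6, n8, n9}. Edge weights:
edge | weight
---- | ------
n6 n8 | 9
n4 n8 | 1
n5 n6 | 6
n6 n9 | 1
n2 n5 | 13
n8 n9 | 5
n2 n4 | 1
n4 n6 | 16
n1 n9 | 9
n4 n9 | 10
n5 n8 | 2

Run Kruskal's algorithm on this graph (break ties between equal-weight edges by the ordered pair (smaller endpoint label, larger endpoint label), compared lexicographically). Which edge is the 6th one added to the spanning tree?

Kruskal's algorithm — process edges by increasing weight (ties by edge label):
n2 n4 (1): add. Components now {n2,n4} {n9} {n6} {n5} {n1} {n8}
n4 n8 (1): add. Components now {n2,n4,n8} {n9} {n6} {n5} {n1}
n6 n9 (1): add. Components now {n2,n4,n8} {n6,n9} {n5} {n1}
n5 n8 (2): add. Components now {n2,n4,n5,n8} {n6,n9} {n1}
n8 n9 (5): add. Components now {n2,n4,n5,n6,n8,n9} {n1}
n5 n6 (6): skip — n6 and n5 already connected.
n1 n9 (9): add. Components now {n1,n2,n4,n5,n6,n8,n9}
The 6th edge added is n1 n9.

n1-n9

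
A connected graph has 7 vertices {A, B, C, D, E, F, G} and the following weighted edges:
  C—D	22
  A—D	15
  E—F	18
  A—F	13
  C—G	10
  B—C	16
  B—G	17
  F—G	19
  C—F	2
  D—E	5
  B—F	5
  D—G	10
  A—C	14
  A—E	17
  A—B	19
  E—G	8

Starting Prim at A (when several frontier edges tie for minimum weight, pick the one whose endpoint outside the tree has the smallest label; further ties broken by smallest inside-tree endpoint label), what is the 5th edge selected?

Grow the tree from A using Prim:
Step 1: cheapest edge leaving the tree is A—F (13); add F.
Step 2: cheapest edge leaving the tree is C—F (2); add C.
Step 3: cheapest edge leaving the tree is B—F (5); add B.
Step 4: cheapest edge leaving the tree is C—G (10); add G.
Step 5: cheapest edge leaving the tree is E—G (8); add E.
Step 6: cheapest edge leaving the tree is D—E (5); add D.
The 5th edge added is E—G.

E-G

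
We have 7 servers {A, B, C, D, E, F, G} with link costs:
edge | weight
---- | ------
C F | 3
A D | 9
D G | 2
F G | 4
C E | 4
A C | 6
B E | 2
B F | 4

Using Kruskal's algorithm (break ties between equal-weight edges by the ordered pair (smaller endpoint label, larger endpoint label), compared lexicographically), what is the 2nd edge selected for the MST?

Sort edges by weight, then run Kruskal:
B E (2): add. Components now {A} {B,E} {C} {D} {F} {G}
D G (2): add. Components now {A} {B,E} {C} {D,G} {F}
C F (3): add. Components now {A} {B,E} {C,F} {D,G}
B F (4): add. Components now {A} {B,C,E,F} {D,G}
C E (4): skip — C and E already connected.
F G (4): add. Components now {A} {B,C,D,E,F,G}
A C (6): add. Components now {A,B,C,D,E,F,G}
The 2nd edge added is D G.

D-G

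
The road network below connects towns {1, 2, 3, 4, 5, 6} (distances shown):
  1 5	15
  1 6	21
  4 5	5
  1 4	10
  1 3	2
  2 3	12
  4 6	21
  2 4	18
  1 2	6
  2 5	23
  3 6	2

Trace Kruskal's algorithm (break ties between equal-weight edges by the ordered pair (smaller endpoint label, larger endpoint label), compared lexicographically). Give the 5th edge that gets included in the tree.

1-4

Kruskal: consider edges lightest-first.
1 3 (2): add. Components now {1,3} {2} {4} {5} {6}
3 6 (2): add. Components now {1,3,6} {2} {4} {5}
4 5 (5): add. Components now {1,3,6} {2} {4,5}
1 2 (6): add. Components now {1,2,3,6} {4,5}
1 4 (10): add. Components now {1,2,3,4,5,6}
The 5th edge added is 1 4.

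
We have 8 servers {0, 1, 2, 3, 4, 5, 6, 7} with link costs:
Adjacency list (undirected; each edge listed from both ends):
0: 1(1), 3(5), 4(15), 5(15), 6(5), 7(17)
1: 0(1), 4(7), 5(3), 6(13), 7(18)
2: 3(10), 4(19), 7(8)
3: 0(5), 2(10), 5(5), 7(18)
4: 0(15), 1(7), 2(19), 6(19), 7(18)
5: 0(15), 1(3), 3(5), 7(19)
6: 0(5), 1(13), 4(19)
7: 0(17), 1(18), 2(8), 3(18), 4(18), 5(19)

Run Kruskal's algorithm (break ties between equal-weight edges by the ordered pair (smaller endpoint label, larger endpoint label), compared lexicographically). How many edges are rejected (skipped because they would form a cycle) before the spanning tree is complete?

Kruskal: consider edges lightest-first.
0 1 (1): add — endpoints in different components.
1 5 (3): add — endpoints in different components.
0 3 (5): add — endpoints in different components.
0 6 (5): add — endpoints in different components.
3 5 (5): skip — 3 and 5 already connected.
1 4 (7): add — endpoints in different components.
2 7 (8): add — endpoints in different components.
2 3 (10): add — endpoints in different components.
Edges rejected before the tree was complete: 1.

1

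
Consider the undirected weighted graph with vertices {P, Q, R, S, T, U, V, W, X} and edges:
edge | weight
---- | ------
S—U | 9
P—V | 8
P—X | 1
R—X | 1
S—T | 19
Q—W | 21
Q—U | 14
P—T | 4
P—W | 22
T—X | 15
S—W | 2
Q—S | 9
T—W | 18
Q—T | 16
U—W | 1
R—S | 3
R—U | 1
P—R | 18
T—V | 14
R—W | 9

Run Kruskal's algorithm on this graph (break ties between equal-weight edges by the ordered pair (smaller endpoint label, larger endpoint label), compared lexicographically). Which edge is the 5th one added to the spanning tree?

Sort edges by weight, then run Kruskal:
P—X (1): add — endpoints in different components.
R—U (1): add — endpoints in different components.
R—X (1): add — endpoints in different components.
U—W (1): add — endpoints in different components.
S—W (2): add — endpoints in different components.
R—S (3): skip — R and S already connected.
P—T (4): add — endpoints in different components.
P—V (8): add — endpoints in different components.
Q—S (9): add — endpoints in different components.
The 5th edge added is S—W.

S-W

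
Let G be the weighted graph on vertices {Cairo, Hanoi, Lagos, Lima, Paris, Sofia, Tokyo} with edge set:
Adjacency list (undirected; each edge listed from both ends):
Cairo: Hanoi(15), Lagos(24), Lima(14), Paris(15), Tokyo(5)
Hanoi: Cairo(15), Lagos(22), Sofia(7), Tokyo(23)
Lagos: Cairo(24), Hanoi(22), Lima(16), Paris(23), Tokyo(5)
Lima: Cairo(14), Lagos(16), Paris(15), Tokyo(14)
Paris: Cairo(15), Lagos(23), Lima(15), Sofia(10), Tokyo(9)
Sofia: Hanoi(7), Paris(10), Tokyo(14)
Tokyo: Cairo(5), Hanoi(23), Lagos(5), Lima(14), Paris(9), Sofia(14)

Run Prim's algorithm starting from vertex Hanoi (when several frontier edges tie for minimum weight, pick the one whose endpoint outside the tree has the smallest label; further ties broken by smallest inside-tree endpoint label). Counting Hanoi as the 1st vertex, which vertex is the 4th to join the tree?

Tokyo

Prim's algorithm from Hanoi:
Step 1: cheapest edge leaving the tree is Hanoi–Sofia (7); add Sofia.
Step 2: cheapest edge leaving the tree is Paris–Sofia (10); add Paris.
Step 3: cheapest edge leaving the tree is Paris–Tokyo (9); add Tokyo.
Step 4: cheapest edge leaving the tree is Cairo–Tokyo (5); add Cairo.
Step 5: cheapest edge leaving the tree is Lagos–Tokyo (5); add Lagos.
Step 6: cheapest edge leaving the tree is Cairo–Lima (14); add Lima.
Vertex order: Hanoi, Sofia, Paris, Tokyo, Cairo, Lagos, Lima. The 4th vertex is Tokyo.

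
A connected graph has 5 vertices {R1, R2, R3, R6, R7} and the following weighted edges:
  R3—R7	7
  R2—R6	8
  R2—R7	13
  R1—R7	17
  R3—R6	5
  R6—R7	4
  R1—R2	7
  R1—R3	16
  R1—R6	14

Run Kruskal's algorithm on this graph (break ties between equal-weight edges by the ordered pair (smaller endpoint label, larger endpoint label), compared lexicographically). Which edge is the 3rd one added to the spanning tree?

Kruskal: consider edges lightest-first.
R6—R7 (4): add. Components now {R6,R7} {R3} {R2} {R1}
R3—R6 (5): add. Components now {R3,R6,R7} {R2} {R1}
R1—R2 (7): add. Components now {R3,R6,R7} {R1,R2}
R3—R7 (7): skip — R3 and R7 already connected.
R2—R6 (8): add. Components now {R1,R2,R3,R6,R7}
The 3rd edge added is R1—R2.

R1-R2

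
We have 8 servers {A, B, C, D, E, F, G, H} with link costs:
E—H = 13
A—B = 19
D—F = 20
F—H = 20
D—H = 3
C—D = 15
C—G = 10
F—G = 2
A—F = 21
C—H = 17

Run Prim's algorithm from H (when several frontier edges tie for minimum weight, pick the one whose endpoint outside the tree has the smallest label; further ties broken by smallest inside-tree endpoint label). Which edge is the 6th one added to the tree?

A-F

Prim's algorithm from H:
Step 1: frontier [D—H 3, E—H 13, C—H 17, F—H 20] → take D—H (3); add D.
Step 2: frontier [C—D 15, D—F 20, E—H 13, C—H 17, F—H 20] → take E—H (13); add E.
Step 3: frontier [C—D 15, D—F 20, C—H 17, F—H 20] → take C—D (15); add C.
Step 4: frontier [C—G 10, D—F 20, F—H 20] → take C—G (10); add G.
Step 5: frontier [D—F 20, F—G 2, F—H 20] → take F—G (2); add F.
Step 6: frontier [A—F 21] → take A—F (21); add A.
Step 7: frontier [A—B 19] → take A—B (19); add B.
The 6th edge added is A—F.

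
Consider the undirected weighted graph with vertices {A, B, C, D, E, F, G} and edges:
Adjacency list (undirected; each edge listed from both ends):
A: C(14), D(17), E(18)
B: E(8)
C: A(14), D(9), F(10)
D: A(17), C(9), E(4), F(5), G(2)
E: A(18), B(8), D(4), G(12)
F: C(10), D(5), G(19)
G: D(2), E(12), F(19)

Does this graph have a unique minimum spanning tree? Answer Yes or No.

Sort edges by weight, then run Kruskal:
D–G (2): add. Components now {A} {B} {C} {D,G} {E} {F}
D–E (4): add. Components now {A} {B} {C} {D,E,G} {F}
D–F (5): add. Components now {A} {B} {C} {D,E,F,G}
B–E (8): add. Components now {A} {B,D,E,F,G} {C}
C–D (9): add. Components now {A} {B,C,D,E,F,G}
C–F (10): skip — C and F already connected.
E–G (12): skip — E and G already connected.
A–C (14): add. Components now {A,B,C,D,E,F,G}
Every non-tree edge has weight strictly greater than the heaviest edge on the tree path between its endpoints, so the MST is unique.

Yes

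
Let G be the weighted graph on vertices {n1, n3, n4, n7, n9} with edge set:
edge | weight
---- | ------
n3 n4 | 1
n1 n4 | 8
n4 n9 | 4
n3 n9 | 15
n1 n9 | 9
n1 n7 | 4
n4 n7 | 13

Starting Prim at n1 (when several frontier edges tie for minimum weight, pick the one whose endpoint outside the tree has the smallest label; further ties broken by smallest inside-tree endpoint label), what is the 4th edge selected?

Prim, starting at n1.
Step 1: cheapest edge leaving the tree is n1 n7 (4); add n7.
Step 2: cheapest edge leaving the tree is n1 n4 (8); add n4.
Step 3: cheapest edge leaving the tree is n3 n4 (1); add n3.
Step 4: cheapest edge leaving the tree is n4 n9 (4); add n9.
The 4th edge added is n4 n9.

n4-n9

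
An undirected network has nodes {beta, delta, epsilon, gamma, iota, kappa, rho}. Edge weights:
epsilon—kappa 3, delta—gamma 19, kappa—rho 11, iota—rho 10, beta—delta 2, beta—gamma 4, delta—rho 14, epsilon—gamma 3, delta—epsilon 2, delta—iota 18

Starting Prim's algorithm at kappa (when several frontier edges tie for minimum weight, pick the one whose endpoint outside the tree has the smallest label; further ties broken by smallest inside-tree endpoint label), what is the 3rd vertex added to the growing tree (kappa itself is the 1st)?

Prim, starting at kappa.
Step 1: cheapest edge leaving the tree is epsilon—kappa (3); add epsilon.
Step 2: cheapest edge leaving the tree is delta—epsilon (2); add delta.
Step 3: cheapest edge leaving the tree is beta—delta (2); add beta.
Step 4: cheapest edge leaving the tree is epsilon—gamma (3); add gamma.
Step 5: cheapest edge leaving the tree is kappa—rho (11); add rho.
Step 6: cheapest edge leaving the tree is iota—rho (10); add iota.
Vertex order: kappa, epsilon, delta, beta, gamma, rho, iota. The 3rd vertex is delta.

delta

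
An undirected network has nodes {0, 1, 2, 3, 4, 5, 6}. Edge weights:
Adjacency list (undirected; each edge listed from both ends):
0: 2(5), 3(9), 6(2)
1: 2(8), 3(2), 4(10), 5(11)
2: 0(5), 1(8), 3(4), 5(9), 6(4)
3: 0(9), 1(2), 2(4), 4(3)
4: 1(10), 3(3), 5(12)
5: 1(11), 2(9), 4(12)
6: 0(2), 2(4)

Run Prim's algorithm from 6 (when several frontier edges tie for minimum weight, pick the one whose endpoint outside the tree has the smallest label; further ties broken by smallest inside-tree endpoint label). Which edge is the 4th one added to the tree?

1-3

Grow the tree from 6 using Prim:
Step 1: frontier [0—6 2, 2—6 4] → take 0—6 (2); add 0.
Step 2: frontier [0—2 5, 0—3 9, 2—6 4] → take 2—6 (4); add 2.
Step 3: frontier [0—3 9, 2—3 4, 1—2 8, 2—5 9] → take 2—3 (4); add 3.
Step 4: frontier [1—2 8, 2—5 9, 1—3 2, 3—4 3] → take 1—3 (2); add 1.
Step 5: frontier [1—4 10, 1—5 11, 2—5 9, 3—4 3] → take 3—4 (3); add 4.
Step 6: frontier [1—5 11, 2—5 9, 4—5 12] → take 2—5 (9); add 5.
The 4th edge added is 1—3.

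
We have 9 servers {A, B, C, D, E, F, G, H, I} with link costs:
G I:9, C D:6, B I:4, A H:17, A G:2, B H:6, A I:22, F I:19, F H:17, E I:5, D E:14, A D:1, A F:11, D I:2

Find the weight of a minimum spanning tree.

Kruskal: consider edges lightest-first.
A D (1): add — endpoints in different components.
A G (2): add — endpoints in different components.
D I (2): add — endpoints in different components.
B I (4): add — endpoints in different components.
E I (5): add — endpoints in different components.
B H (6): add — endpoints in different components.
C D (6): add — endpoints in different components.
G I (9): skip — G and I already connected.
A F (11): add — endpoints in different components.
MST edges: A D, A G, D I, B I, E I, B H, C D, A F; total weight 1+2+2+4+5+6+6+11 = 37.

37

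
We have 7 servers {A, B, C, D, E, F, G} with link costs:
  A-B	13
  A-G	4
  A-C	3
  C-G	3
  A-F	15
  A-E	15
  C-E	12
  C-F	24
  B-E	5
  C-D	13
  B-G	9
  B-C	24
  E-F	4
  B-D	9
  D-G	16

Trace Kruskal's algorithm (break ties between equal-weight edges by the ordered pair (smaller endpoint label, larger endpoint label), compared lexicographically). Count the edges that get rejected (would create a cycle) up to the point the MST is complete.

1

Sort edges by weight, then run Kruskal:
A-C (3): add — endpoints in different components.
C-G (3): add — endpoints in different components.
A-G (4): skip — A and G already connected.
E-F (4): add — endpoints in different components.
B-E (5): add — endpoints in different components.
B-D (9): add — endpoints in different components.
B-G (9): add — endpoints in different components.
Edges rejected before the tree was complete: 1.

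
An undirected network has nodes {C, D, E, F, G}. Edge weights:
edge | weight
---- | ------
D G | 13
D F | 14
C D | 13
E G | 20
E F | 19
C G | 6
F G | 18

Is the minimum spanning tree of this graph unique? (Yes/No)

Kruskal: consider edges lightest-first.
C G (6): add. Components now {C,G} {D} {E} {F}
C D (13): add. Components now {C,D,G} {E} {F}
D G (13): skip — D and G already connected.
D F (14): add. Components now {C,D,F,G} {E}
F G (18): skip — F and G already connected.
E F (19): add. Components now {C,D,E,F,G}
Non-tree edge D G has weight 13, equal to the heaviest edge on its tree cycle — swapping gives another MST of the same weight. Not unique.

No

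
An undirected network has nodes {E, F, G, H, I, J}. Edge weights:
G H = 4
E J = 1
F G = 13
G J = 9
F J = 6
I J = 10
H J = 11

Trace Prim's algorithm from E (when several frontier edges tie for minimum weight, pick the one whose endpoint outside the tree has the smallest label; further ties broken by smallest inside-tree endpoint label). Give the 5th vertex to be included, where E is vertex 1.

Prim, starting at E.
Step 1: cheapest edge leaving the tree is E J (1); add J.
Step 2: cheapest edge leaving the tree is F J (6); add F.
Step 3: cheapest edge leaving the tree is G J (9); add G.
Step 4: cheapest edge leaving the tree is G H (4); add H.
Step 5: cheapest edge leaving the tree is I J (10); add I.
Vertex order: E, J, F, G, H, I. The 5th vertex is H.

H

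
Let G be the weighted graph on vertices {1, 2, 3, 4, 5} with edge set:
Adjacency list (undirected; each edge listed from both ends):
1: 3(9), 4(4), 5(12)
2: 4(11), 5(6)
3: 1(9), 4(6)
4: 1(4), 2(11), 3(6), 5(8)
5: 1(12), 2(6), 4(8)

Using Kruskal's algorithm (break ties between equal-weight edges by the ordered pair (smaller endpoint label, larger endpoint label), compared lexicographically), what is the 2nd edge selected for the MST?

Kruskal: consider edges lightest-first.
1—4 (4): add — endpoints in different components.
2—5 (6): add — endpoints in different components.
3—4 (6): add — endpoints in different components.
4—5 (8): add — endpoints in different components.
The 2nd edge added is 2—5.

2-5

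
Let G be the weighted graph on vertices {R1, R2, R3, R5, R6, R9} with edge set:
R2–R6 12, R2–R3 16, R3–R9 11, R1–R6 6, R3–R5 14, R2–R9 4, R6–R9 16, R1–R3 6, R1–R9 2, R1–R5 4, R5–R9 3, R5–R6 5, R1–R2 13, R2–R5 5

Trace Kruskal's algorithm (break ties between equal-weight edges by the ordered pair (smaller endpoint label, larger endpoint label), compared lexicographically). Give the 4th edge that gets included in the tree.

R5-R6

Kruskal: consider edges lightest-first.
R1–R9 (2): add — endpoints in different components.
R5–R9 (3): add — endpoints in different components.
R1–R5 (4): skip — R5 and R1 already connected.
R2–R9 (4): add — endpoints in different components.
R2–R5 (5): skip — R5 and R2 already connected.
R5–R6 (5): add — endpoints in different components.
R1–R3 (6): add — endpoints in different components.
The 4th edge added is R5–R6.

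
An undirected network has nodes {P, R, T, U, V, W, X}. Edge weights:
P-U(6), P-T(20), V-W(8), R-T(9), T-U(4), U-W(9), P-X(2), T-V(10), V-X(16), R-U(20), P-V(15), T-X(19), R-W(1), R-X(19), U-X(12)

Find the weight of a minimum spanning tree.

Prim, starting at X.
Step 1: cheapest edge leaving the tree is P-X (2); add P.
Step 2: cheapest edge leaving the tree is P-U (6); add U.
Step 3: cheapest edge leaving the tree is T-U (4); add T.
Step 4: cheapest edge leaving the tree is R-T (9); add R.
Step 5: cheapest edge leaving the tree is R-W (1); add W.
Step 6: cheapest edge leaving the tree is V-W (8); add V.
MST edges: P-X, P-U, T-U, R-T, R-W, V-W; total weight 2+6+4+9+1+8 = 30.

30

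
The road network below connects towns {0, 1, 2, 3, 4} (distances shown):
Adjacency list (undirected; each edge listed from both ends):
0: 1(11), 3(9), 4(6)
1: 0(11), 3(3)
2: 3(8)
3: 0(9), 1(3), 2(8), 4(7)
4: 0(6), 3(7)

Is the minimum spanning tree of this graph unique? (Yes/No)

Kruskal: consider edges lightest-first.
1-3 (3): add — endpoints in different components.
0-4 (6): add — endpoints in different components.
3-4 (7): add — endpoints in different components.
2-3 (8): add — endpoints in different components.
Every non-tree edge has weight strictly greater than the heaviest edge on the tree path between its endpoints, so the MST is unique.

Yes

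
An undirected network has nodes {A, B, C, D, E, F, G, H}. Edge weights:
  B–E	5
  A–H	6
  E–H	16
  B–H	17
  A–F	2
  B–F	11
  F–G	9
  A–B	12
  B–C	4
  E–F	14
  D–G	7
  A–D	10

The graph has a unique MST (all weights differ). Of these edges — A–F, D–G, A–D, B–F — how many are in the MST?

Kruskal's algorithm — process edges by increasing weight (ties by edge label):
A–F (2): add — endpoints in different components.
B–C (4): add — endpoints in different components.
B–E (5): add — endpoints in different components.
A–H (6): add — endpoints in different components.
D–G (7): add — endpoints in different components.
F–G (9): add — endpoints in different components.
A–D (10): skip — A and D already connected.
B–F (11): add — endpoints in different components.
MST edge set: {A–F, B–C, B–E, A–H, D–G, F–G, B–F}.
Of the listed edges, {A–F, D–G, B–F} are in the MST → 3.

3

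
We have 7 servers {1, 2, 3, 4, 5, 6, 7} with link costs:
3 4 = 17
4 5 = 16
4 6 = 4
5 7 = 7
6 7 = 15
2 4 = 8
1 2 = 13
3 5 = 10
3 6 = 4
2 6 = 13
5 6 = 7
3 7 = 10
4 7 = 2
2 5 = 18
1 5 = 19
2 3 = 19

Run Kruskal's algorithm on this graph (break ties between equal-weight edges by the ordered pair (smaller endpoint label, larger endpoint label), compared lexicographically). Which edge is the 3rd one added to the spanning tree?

Kruskal: consider edges lightest-first.
4 7 (2): add. Components now {1} {2} {3} {4,7} {5} {6}
3 6 (4): add. Components now {1} {2} {3,6} {4,7} {5}
4 6 (4): add. Components now {1} {2} {3,4,6,7} {5}
5 6 (7): add. Components now {1} {2} {3,4,5,6,7}
5 7 (7): skip — 5 and 7 already connected.
2 4 (8): add. Components now {1} {2,3,4,5,6,7}
3 5 (10): skip — 3 and 5 already connected.
3 7 (10): skip — 3 and 7 already connected.
1 2 (13): add. Components now {1,2,3,4,5,6,7}
The 3rd edge added is 4 6.

4-6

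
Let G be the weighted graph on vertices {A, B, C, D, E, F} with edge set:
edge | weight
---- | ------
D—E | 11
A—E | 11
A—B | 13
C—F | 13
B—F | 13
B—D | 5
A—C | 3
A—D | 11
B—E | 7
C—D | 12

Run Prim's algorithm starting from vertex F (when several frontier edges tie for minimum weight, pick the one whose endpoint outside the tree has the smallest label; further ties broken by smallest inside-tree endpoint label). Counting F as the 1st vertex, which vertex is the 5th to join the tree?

A

Prim's algorithm from F:
Step 1: frontier [B—F 13, C—F 13] → take B—F (13); add B.
Step 2: frontier [B—D 5, B—E 7, A—B 13, C—F 13] → take B—D (5); add D.
Step 3: frontier [B—E 7, A—B 13, A—D 11, D—E 11, C—D 12, C—F 13] → take B—E (7); add E.
Step 4: frontier [A—B 13, A—D 11, C—D 12, A—E 11, C—F 13] → take A—D (11); add A.
Step 5: frontier [A—C 3, C—D 12, C—F 13] → take A—C (3); add C.
Vertex order: F, B, D, E, A, C. The 5th vertex is A.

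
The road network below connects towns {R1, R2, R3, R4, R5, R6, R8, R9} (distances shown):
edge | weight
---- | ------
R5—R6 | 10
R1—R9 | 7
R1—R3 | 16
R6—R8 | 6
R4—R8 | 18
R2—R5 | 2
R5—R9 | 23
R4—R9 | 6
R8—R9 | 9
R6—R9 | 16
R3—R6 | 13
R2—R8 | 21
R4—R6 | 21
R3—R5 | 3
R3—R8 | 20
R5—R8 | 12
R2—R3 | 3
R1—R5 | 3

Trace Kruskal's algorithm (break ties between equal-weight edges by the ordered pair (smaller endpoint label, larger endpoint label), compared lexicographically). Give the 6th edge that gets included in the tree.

Sort edges by weight, then run Kruskal:
R2—R5 (2): add — endpoints in different components.
R1—R5 (3): add — endpoints in different components.
R2—R3 (3): add — endpoints in different components.
R3—R5 (3): skip — R3 and R5 already connected.
R4—R9 (6): add — endpoints in different components.
R6—R8 (6): add — endpoints in different components.
R1—R9 (7): add — endpoints in different components.
R8—R9 (9): add — endpoints in different components.
The 6th edge added is R1—R9.

R1-R9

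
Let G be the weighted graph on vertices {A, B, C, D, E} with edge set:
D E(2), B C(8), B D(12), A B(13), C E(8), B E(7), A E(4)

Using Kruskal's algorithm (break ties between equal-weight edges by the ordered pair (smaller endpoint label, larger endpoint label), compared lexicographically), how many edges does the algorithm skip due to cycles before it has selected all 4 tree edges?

0

Sort edges by weight, then run Kruskal:
D E (2): add — endpoints in different components.
A E (4): add — endpoints in different components.
B E (7): add — endpoints in different components.
B C (8): add — endpoints in different components.
Edges rejected before the tree was complete: 0.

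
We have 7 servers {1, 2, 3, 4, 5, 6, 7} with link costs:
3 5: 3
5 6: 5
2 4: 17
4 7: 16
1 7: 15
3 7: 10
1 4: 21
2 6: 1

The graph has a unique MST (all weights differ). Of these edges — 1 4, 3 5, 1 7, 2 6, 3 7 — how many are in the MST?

4

Kruskal's algorithm — process edges by increasing weight (ties by edge label):
2 6 (1): add. Components now {1} {2,6} {3} {4} {5} {7}
3 5 (3): add. Components now {1} {2,6} {3,5} {4} {7}
5 6 (5): add. Components now {1} {2,3,5,6} {4} {7}
3 7 (10): add. Components now {1} {2,3,5,6,7} {4}
1 7 (15): add. Components now {1,2,3,5,6,7} {4}
4 7 (16): add. Components now {1,2,3,4,5,6,7}
MST edge set: {2 6, 3 5, 5 6, 3 7, 1 7, 4 7}.
Of the listed edges, {3 5, 1 7, 2 6, 3 7} are in the MST → 4.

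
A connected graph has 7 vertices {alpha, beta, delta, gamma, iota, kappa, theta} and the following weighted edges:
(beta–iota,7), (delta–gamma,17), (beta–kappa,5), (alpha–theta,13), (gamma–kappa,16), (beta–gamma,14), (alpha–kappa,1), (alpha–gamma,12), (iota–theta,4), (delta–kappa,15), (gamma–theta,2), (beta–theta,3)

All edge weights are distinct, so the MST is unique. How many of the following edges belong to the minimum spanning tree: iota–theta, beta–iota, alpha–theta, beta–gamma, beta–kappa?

2

Sort edges by weight, then run Kruskal:
alpha–kappa (1): add. Components now {beta} {delta} {iota} {alpha,kappa} {theta} {gamma}
gamma–theta (2): add. Components now {beta} {delta} {iota} {alpha,kappa} {gamma,theta}
beta–theta (3): add. Components now {beta,gamma,theta} {delta} {iota} {alpha,kappa}
iota–theta (4): add. Components now {beta,gamma,iota,theta} {delta} {alpha,kappa}
beta–kappa (5): add. Components now {alpha,beta,gamma,iota,kappa,theta} {delta}
beta–iota (7): skip — beta and iota already connected.
alpha–gamma (12): skip — alpha and gamma already connected.
alpha–theta (13): skip — alpha and theta already connected.
beta–gamma (14): skip — beta and gamma already connected.
delta–kappa (15): add. Components now {alpha,beta,delta,gamma,iota,kappa,theta}
MST edge set: {alpha–kappa, gamma–theta, beta–theta, iota–theta, beta–kappa, delta–kappa}.
Of the listed edges, {iota–theta, beta–kappa} are in the MST → 2.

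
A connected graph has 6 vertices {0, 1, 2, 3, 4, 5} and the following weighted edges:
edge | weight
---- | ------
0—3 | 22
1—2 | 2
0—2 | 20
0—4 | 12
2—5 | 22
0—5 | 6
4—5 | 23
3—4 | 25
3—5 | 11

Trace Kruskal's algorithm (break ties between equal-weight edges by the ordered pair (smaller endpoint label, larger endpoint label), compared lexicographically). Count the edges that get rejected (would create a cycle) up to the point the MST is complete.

Kruskal's algorithm — process edges by increasing weight (ties by edge label):
1—2 (2): add. Components now {0} {1,2} {3} {4} {5}
0—5 (6): add. Components now {0,5} {1,2} {3} {4}
3—5 (11): add. Components now {0,3,5} {1,2} {4}
0—4 (12): add. Components now {0,3,4,5} {1,2}
0—2 (20): add. Components now {0,1,2,3,4,5}
Edges rejected before the tree was complete: 0.

0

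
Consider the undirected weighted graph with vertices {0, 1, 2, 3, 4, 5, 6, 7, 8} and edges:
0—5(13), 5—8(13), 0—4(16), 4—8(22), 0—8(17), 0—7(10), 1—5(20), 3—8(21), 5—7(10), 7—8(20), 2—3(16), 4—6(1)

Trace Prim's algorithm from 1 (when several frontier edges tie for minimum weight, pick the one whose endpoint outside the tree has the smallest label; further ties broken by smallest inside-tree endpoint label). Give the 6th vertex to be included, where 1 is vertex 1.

Grow the tree from 1 using Prim:
Step 1: cheapest edge leaving the tree is 1—5 (20); add 5.
Step 2: cheapest edge leaving the tree is 5—7 (10); add 7.
Step 3: cheapest edge leaving the tree is 0—7 (10); add 0.
Step 4: cheapest edge leaving the tree is 5—8 (13); add 8.
Step 5: cheapest edge leaving the tree is 0—4 (16); add 4.
Step 6: cheapest edge leaving the tree is 4—6 (1); add 6.
Step 7: cheapest edge leaving the tree is 3—8 (21); add 3.
Step 8: cheapest edge leaving the tree is 2—3 (16); add 2.
Vertex order: 1, 5, 7, 0, 8, 4, 6, 3, 2. The 6th vertex is 4.

4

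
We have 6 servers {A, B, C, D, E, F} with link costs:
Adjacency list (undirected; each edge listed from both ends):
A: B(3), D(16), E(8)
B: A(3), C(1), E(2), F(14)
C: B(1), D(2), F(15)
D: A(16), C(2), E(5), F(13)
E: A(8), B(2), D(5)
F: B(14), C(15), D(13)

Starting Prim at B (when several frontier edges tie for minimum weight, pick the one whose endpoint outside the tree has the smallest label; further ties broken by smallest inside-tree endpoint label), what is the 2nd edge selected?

C-D

Prim's algorithm from B:
Step 1: frontier [B–C 1, B–E 2, A–B 3, B–F 14] → take B–C (1); add C.
Step 2: frontier [B–E 2, A–B 3, B–F 14, C–D 2, C–F 15] → take C–D (2); add D.
Step 3: frontier [B–E 2, A–B 3, B–F 14, C–F 15, D–E 5, D–F 13, A–D 16] → take B–E (2); add E.
Step 4: frontier [A–B 3, B–F 14, C–F 15, D–F 13, A–D 16, A–E 8] → take A–B (3); add A.
Step 5: frontier [B–F 14, C–F 15, D–F 13] → take D–F (13); add F.
The 2nd edge added is C–D.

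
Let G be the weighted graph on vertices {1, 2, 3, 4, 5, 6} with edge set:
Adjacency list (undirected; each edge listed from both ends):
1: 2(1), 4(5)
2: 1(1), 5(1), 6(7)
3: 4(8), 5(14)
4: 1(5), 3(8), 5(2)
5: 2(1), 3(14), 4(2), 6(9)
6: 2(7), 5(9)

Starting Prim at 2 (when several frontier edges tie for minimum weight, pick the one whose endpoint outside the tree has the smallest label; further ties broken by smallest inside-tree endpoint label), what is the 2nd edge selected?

Grow the tree from 2 using Prim:
Step 1: frontier [1-2 1, 2-5 1, 2-6 7] → take 1-2 (1); add 1.
Step 2: frontier [1-4 5, 2-5 1, 2-6 7] → take 2-5 (1); add 5.
Step 3: frontier [1-4 5, 2-6 7, 4-5 2, 5-6 9, 3-5 14] → take 4-5 (2); add 4.
Step 4: frontier [2-6 7, 3-4 8, 5-6 9, 3-5 14] → take 2-6 (7); add 6.
Step 5: frontier [3-4 8, 3-5 14] → take 3-4 (8); add 3.
The 2nd edge added is 2-5.

2-5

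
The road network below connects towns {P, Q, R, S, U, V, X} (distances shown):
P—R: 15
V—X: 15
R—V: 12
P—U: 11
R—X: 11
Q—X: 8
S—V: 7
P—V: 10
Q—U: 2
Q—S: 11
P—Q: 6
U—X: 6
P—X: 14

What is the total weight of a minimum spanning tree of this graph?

Sort edges by weight, then run Kruskal:
Q—U (2): add. Components now {S} {V} {P} {Q,U} {X} {R}
P—Q (6): add. Components now {S} {V} {P,Q,U} {X} {R}
U—X (6): add. Components now {S} {V} {P,Q,U,X} {R}
S—V (7): add. Components now {S,V} {P,Q,U,X} {R}
Q—X (8): skip — Q and X already connected.
P—V (10): add. Components now {P,Q,S,U,V,X} {R}
P—U (11): skip — P and U already connected.
Q—S (11): skip — S and Q already connected.
R—X (11): add. Components now {P,Q,R,S,U,V,X}
MST edges: Q—U, P—Q, U—X, S—V, P—V, R—X; total weight 2+6+6+7+10+11 = 42.

42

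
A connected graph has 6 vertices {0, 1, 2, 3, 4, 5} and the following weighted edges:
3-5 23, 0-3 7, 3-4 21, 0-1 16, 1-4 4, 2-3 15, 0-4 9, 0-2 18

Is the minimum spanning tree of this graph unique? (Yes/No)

Sort edges by weight, then run Kruskal:
1-4 (4): add. Components now {0} {1,4} {2} {3} {5}
0-3 (7): add. Components now {0,3} {1,4} {2} {5}
0-4 (9): add. Components now {0,1,3,4} {2} {5}
2-3 (15): add. Components now {0,1,2,3,4} {5}
0-1 (16): skip — 0 and 1 already connected.
0-2 (18): skip — 0 and 2 already connected.
3-4 (21): skip — 3 and 4 already connected.
3-5 (23): add. Components now {0,1,2,3,4,5}
Every non-tree edge has weight strictly greater than the heaviest edge on the tree path between its endpoints, so the MST is unique.

Yes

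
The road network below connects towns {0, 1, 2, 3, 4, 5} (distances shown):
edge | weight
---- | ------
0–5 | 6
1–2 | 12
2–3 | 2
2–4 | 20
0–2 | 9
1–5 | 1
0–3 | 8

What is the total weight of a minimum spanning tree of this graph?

37

Kruskal's algorithm — process edges by increasing weight (ties by edge label):
1–5 (1): add — endpoints in different components.
2–3 (2): add — endpoints in different components.
0–5 (6): add — endpoints in different components.
0–3 (8): add — endpoints in different components.
0–2 (9): skip — 0 and 2 already connected.
1–2 (12): skip — 1 and 2 already connected.
2–4 (20): add — endpoints in different components.
MST edges: 1–5, 2–3, 0–5, 0–3, 2–4; total weight 1+2+6+8+20 = 37.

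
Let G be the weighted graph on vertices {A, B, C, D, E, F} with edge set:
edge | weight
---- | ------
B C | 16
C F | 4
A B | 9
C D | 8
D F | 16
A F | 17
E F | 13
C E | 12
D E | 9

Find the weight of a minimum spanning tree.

Prim's algorithm from E:
Step 1: cheapest edge leaving the tree is D E (9); add D.
Step 2: cheapest edge leaving the tree is C D (8); add C.
Step 3: cheapest edge leaving the tree is C F (4); add F.
Step 4: cheapest edge leaving the tree is B C (16); add B.
Step 5: cheapest edge leaving the tree is A B (9); add A.
MST edges: D E, C D, C F, B C, A B; total weight 9+8+4+16+9 = 46.

46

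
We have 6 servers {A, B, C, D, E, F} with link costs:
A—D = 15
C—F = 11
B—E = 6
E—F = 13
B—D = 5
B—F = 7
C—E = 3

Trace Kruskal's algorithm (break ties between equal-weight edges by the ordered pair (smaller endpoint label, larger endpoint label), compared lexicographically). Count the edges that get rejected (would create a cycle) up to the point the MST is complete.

2

Sort edges by weight, then run Kruskal:
C—E (3): add. Components now {A} {B} {C,E} {D} {F}
B—D (5): add. Components now {A} {B,D} {C,E} {F}
B—E (6): add. Components now {A} {B,C,D,E} {F}
B—F (7): add. Components now {A} {B,C,D,E,F}
C—F (11): skip — C and F already connected.
E—F (13): skip — E and F already connected.
A—D (15): add. Components now {A,B,C,D,E,F}
Edges rejected before the tree was complete: 2.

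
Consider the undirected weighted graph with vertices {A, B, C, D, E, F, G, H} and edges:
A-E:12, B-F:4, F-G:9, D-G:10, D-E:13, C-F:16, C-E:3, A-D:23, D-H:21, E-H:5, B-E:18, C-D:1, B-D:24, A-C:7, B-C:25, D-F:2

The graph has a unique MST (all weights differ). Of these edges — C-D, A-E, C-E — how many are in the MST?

2

Kruskal: consider edges lightest-first.
C-D (1): add — endpoints in different components.
D-F (2): add — endpoints in different components.
C-E (3): add — endpoints in different components.
B-F (4): add — endpoints in different components.
E-H (5): add — endpoints in different components.
A-C (7): add — endpoints in different components.
F-G (9): add — endpoints in different components.
MST edge set: {C-D, D-F, C-E, B-F, E-H, A-C, F-G}.
Of the listed edges, {C-D, C-E} are in the MST → 2.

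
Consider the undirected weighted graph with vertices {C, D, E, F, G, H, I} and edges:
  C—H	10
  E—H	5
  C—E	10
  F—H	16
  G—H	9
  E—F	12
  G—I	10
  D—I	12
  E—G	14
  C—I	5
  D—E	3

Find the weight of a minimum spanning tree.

Kruskal's algorithm — process edges by increasing weight (ties by edge label):
D—E (3): add. Components now {C} {D,E} {F} {G} {H} {I}
C—I (5): add. Components now {C,I} {D,E} {F} {G} {H}
E—H (5): add. Components now {C,I} {D,E,H} {F} {G}
G—H (9): add. Components now {C,I} {D,E,G,H} {F}
C—E (10): add. Components now {C,D,E,G,H,I} {F}
C—H (10): skip — C and H already connected.
G—I (10): skip — G and I already connected.
D—I (12): skip — D and I already connected.
E—F (12): add. Components now {C,D,E,F,G,H,I}
MST edges: D—E, C—I, E—H, G—H, C—E, E—F; total weight 3+5+5+9+10+12 = 44.

44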